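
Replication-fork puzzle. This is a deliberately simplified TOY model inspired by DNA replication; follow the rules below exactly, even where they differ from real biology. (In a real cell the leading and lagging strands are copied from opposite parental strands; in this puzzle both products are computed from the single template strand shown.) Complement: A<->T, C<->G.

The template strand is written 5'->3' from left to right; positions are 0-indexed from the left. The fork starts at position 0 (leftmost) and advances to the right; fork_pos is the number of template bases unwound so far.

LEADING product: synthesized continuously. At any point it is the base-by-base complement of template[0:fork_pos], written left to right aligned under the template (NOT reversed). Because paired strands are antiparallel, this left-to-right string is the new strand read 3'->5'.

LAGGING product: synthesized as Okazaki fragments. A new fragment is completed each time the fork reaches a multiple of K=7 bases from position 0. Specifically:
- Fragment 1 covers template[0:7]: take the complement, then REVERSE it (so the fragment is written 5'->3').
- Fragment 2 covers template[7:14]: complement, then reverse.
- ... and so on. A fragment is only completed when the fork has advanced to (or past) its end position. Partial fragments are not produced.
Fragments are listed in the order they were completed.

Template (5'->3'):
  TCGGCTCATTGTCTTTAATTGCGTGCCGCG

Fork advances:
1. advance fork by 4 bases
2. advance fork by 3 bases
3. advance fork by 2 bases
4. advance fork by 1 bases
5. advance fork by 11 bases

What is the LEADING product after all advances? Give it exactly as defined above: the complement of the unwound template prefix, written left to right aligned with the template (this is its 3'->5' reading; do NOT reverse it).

Answer: AGCCGAGTAACAGAAATTAAC

Derivation:
Step 1: advance 4 -> fork_pos = 0 + 4 = 4.
Step 2: advance 3 -> fork_pos = 4 + 3 = 7.
Step 3: advance 2 -> fork_pos = 7 + 2 = 9.
Step 4: advance 1 -> fork_pos = 9 + 1 = 10.
Step 5: advance 11 -> fork_pos = 10 + 11 = 21.
Unwound prefix: template[0:21] = TCGGCTCATTGTCTTTAATTG
Complement it base by base (A<->T, C<->G), keeping left-to-right order:
  [0:5] TCGGC -> AGCCG
  [5:10] TCATT -> AGTAA
  [10:15] GTCTT -> CAGAA
  [15:20] TAATT -> ATTAA
  [20:21] G -> C
Concatenate: AGCCGAGTAACAGAAATTAAC (length 21; written aligned with the template, i.e. 3'->5').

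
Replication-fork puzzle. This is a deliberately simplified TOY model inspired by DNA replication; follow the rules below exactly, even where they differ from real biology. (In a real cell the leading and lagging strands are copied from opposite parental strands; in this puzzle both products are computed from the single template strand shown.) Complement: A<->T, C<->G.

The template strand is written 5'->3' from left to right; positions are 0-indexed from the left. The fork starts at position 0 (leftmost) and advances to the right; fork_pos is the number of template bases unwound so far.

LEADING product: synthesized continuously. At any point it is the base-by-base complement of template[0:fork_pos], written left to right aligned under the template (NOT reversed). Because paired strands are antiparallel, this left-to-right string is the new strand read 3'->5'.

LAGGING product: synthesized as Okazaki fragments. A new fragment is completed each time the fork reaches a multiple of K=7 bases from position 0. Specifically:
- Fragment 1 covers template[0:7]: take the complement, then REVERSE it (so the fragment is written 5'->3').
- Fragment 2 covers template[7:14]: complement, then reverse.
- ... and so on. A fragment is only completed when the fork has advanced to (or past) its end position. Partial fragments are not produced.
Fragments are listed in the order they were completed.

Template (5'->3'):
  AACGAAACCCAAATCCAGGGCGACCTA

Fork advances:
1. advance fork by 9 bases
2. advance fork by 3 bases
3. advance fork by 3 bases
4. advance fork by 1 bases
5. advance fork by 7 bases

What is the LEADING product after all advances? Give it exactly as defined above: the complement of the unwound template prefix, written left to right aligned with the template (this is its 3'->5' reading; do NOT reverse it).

Answer: TTGCTTTGGGTTTAGGTCCCGCT

Derivation:
Step 1: advance 9 -> fork_pos = 0 + 9 = 9.
Step 2: advance 3 -> fork_pos = 9 + 3 = 12.
Step 3: advance 3 -> fork_pos = 12 + 3 = 15.
Step 4: advance 1 -> fork_pos = 15 + 1 = 16.
Step 5: advance 7 -> fork_pos = 16 + 7 = 23.
Unwound prefix: template[0:23] = AACGAAACCCAAATCCAGGGCGA
Complement it base by base (A<->T, C<->G), keeping left-to-right order:
  [0:5] AACGA -> TTGCT
  [5:10] AACCC -> TTGGG
  [10:15] AAATC -> TTTAG
  [15:20] CAGGG -> GTCCC
  [20:23] CGA -> GCT
Concatenate: TTGCTTTGGGTTTAGGTCCCGCT (length 23; written aligned with the template, i.e. 3'->5').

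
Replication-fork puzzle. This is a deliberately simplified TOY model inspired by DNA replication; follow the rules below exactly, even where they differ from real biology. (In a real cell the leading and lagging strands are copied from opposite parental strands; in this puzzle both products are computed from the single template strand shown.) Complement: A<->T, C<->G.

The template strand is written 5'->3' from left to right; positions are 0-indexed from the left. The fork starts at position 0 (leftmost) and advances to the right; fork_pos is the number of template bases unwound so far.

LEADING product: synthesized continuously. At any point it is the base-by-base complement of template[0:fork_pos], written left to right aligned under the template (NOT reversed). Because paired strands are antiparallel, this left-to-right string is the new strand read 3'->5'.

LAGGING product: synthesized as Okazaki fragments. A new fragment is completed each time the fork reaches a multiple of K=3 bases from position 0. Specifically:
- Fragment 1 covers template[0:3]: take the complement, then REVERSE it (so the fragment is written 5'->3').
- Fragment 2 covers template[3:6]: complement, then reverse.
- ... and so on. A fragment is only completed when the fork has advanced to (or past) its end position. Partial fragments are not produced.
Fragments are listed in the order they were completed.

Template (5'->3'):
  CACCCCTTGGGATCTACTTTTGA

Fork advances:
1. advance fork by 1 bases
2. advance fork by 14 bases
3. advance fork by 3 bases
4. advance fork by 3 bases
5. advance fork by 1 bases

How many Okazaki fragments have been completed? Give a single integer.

Answer: 7

Derivation:
Step 1: advance 1 -> fork_pos = 0 + 1 = 1. Next multiple of 3 is 3 (not reached); still 0 fragment(s).
Step 2: advance 14 -> fork_pos = 1 + 14 = 15. Reached multiple(s) of 3: 3, 6, 9, 12, 15 -> fragments 1-5 completed (5 total).
Step 3: advance 3 -> fork_pos = 15 + 3 = 18. Reached multiple(s) of 3: 18 -> fragment 6 completed (6 total).
Step 4: advance 3 -> fork_pos = 18 + 3 = 21. Reached multiple(s) of 3: 21 -> fragment 7 completed (7 total).
Step 5: advance 1 -> fork_pos = 21 + 1 = 22. Next multiple of 3 is 24 (not reached); still 7 fragment(s).
Check: final fork_pos = 22; the multiples of 3 that are <= 22 are 3..21 -> 22 // 3 = 7 completed fragment(s).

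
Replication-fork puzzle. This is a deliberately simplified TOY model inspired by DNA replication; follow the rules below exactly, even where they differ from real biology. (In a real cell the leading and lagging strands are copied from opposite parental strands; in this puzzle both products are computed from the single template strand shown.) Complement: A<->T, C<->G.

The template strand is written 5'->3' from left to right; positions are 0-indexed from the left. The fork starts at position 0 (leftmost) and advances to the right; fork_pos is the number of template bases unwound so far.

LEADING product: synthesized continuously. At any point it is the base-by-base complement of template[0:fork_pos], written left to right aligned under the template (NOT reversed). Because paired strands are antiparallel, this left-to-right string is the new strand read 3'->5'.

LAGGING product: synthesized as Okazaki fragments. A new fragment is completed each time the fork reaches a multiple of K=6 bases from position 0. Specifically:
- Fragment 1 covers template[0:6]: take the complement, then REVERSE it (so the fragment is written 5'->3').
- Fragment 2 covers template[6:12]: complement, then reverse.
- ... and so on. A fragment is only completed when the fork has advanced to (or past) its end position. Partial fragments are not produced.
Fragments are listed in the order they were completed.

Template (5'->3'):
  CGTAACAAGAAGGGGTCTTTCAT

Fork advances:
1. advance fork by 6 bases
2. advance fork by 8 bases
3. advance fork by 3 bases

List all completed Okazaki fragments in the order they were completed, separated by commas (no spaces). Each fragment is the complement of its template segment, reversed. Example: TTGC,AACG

Step 1: advance 6 -> fork_pos = 0 + 6 = 6. Reached multiple(s) of 6: 6 -> fragment 1 completed (1 total).
Step 2: advance 8 -> fork_pos = 6 + 8 = 14. Reached multiple(s) of 6: 12 -> fragment 2 completed (2 total).
Step 3: advance 3 -> fork_pos = 14 + 3 = 17. Next multiple of 6 is 18 (not reached); still 2 fragment(s).
Final fork_pos = 17, so 2 fragment(s) are complete. Build each: template segment -> complement -> reverse.
Fragment 1: template[0:6] = CGTAAC -> complement GCATTG -> reversed GTTACG
Fragment 2: template[6:12] = AAGAAG -> complement TTCTTC -> reversed CTTCTT

Answer: GTTACG,CTTCTT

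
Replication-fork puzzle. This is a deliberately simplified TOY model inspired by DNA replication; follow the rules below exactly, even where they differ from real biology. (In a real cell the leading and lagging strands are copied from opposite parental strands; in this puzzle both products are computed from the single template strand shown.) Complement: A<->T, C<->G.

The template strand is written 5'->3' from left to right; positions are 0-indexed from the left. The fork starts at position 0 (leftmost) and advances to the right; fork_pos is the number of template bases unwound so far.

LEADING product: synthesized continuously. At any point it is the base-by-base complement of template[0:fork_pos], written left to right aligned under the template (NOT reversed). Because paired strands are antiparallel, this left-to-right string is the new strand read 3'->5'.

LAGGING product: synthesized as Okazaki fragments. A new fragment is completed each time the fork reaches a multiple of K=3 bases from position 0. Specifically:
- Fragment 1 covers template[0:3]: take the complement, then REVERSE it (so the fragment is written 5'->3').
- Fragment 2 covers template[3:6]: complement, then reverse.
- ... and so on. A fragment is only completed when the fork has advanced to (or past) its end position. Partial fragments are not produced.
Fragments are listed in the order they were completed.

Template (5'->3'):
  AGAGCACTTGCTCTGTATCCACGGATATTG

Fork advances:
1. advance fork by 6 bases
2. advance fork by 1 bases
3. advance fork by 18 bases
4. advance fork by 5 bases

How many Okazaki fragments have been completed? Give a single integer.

Step 1: advance 6 -> fork_pos = 0 + 6 = 6. Reached multiple(s) of 3: 3, 6 -> fragments 1-2 completed (2 total).
Step 2: advance 1 -> fork_pos = 6 + 1 = 7. Next multiple of 3 is 9 (not reached); still 2 fragment(s).
Step 3: advance 18 -> fork_pos = 7 + 18 = 25. Reached multiple(s) of 3: 9, 12, 15, 18, 21, 24 -> fragments 3-8 completed (8 total).
Step 4: advance 5 -> fork_pos = 25 + 5 = 30. Reached multiple(s) of 3: 27, 30 -> fragments 9-10 completed (10 total).
Check: final fork_pos = 30; the multiples of 3 that are <= 30 are 3..30 -> 30 // 3 = 10 completed fragment(s).

Answer: 10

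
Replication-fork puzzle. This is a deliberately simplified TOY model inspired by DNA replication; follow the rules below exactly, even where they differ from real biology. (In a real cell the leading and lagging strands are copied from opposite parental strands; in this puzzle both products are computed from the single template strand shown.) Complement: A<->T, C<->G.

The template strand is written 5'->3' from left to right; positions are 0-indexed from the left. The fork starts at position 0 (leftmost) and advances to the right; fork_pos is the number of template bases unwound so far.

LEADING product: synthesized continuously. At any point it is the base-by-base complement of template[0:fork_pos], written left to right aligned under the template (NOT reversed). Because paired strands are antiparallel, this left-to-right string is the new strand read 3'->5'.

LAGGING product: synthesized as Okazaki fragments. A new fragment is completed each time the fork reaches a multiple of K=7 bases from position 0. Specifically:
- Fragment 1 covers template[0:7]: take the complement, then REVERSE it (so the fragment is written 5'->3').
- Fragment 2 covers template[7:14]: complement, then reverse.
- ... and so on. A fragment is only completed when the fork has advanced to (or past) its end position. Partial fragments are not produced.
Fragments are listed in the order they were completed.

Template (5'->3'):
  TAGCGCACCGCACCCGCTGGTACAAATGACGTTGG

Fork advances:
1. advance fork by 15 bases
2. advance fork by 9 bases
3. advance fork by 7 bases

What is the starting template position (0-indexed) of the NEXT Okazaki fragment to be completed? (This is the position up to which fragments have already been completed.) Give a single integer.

Step 1: advance 15 -> fork_pos = 0 + 15 = 15. Reached multiple(s) of 7: 7, 14 -> fragments 1-2 completed (2 total).
Step 2: advance 9 -> fork_pos = 15 + 9 = 24. Reached multiple(s) of 7: 21 -> fragment 3 completed (3 total).
Step 3: advance 7 -> fork_pos = 24 + 7 = 31. Reached multiple(s) of 7: 28 -> fragment 4 completed (4 total).
4 fragment(s) completed, covering template[0:28] (4 x 7 = 28). The next fragment, fragment 5, covers template[28:35], so it starts at position 28.

Answer: 28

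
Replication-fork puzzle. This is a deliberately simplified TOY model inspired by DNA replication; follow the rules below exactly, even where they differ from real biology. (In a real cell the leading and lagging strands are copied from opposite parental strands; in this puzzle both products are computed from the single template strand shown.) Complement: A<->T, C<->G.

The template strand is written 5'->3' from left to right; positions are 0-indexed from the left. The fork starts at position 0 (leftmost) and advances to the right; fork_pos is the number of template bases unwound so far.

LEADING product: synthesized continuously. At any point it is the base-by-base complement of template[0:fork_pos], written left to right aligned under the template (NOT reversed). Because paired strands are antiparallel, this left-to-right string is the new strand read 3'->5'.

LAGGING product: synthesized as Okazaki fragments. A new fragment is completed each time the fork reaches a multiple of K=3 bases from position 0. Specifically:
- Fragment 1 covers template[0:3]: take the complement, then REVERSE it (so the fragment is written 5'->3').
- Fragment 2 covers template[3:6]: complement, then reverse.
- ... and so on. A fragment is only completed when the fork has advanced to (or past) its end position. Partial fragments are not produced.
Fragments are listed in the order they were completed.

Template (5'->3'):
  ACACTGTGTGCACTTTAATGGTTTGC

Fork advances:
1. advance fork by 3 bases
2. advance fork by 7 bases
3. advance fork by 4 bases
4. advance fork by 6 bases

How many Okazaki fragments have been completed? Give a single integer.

Step 1: advance 3 -> fork_pos = 0 + 3 = 3. Reached multiple(s) of 3: 3 -> fragment 1 completed (1 total).
Step 2: advance 7 -> fork_pos = 3 + 7 = 10. Reached multiple(s) of 3: 6, 9 -> fragments 2-3 completed (3 total).
Step 3: advance 4 -> fork_pos = 10 + 4 = 14. Reached multiple(s) of 3: 12 -> fragment 4 completed (4 total).
Step 4: advance 6 -> fork_pos = 14 + 6 = 20. Reached multiple(s) of 3: 15, 18 -> fragments 5-6 completed (6 total).
Check: final fork_pos = 20; the multiples of 3 that are <= 20 are 3..18 -> 20 // 3 = 6 completed fragment(s).

Answer: 6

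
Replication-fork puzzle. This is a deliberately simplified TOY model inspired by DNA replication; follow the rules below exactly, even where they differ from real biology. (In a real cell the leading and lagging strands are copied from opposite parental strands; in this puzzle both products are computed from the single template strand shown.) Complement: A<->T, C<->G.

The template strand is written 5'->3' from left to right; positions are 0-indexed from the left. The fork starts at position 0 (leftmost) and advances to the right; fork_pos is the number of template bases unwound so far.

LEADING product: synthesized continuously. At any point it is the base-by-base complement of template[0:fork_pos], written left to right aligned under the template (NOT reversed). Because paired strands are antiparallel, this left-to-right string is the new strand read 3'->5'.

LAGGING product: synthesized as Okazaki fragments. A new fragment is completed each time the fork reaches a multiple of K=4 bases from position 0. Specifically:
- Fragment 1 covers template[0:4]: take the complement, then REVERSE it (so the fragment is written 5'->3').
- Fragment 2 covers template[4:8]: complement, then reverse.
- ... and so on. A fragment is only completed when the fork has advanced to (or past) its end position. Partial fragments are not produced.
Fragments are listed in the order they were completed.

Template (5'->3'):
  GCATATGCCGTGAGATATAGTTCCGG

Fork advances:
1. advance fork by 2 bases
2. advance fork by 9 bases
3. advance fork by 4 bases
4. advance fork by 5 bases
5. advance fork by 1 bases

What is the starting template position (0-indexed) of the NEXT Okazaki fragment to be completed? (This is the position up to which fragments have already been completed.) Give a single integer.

Answer: 20

Derivation:
Step 1: advance 2 -> fork_pos = 0 + 2 = 2. Next multiple of 4 is 4 (not reached); still 0 fragment(s).
Step 2: advance 9 -> fork_pos = 2 + 9 = 11. Reached multiple(s) of 4: 4, 8 -> fragments 1-2 completed (2 total).
Step 3: advance 4 -> fork_pos = 11 + 4 = 15. Reached multiple(s) of 4: 12 -> fragment 3 completed (3 total).
Step 4: advance 5 -> fork_pos = 15 + 5 = 20. Reached multiple(s) of 4: 16, 20 -> fragments 4-5 completed (5 total).
Step 5: advance 1 -> fork_pos = 20 + 1 = 21. Next multiple of 4 is 24 (not reached); still 5 fragment(s).
5 fragment(s) completed, covering template[0:20] (5 x 4 = 20). The next fragment, fragment 6, covers template[20:24], so it starts at position 20.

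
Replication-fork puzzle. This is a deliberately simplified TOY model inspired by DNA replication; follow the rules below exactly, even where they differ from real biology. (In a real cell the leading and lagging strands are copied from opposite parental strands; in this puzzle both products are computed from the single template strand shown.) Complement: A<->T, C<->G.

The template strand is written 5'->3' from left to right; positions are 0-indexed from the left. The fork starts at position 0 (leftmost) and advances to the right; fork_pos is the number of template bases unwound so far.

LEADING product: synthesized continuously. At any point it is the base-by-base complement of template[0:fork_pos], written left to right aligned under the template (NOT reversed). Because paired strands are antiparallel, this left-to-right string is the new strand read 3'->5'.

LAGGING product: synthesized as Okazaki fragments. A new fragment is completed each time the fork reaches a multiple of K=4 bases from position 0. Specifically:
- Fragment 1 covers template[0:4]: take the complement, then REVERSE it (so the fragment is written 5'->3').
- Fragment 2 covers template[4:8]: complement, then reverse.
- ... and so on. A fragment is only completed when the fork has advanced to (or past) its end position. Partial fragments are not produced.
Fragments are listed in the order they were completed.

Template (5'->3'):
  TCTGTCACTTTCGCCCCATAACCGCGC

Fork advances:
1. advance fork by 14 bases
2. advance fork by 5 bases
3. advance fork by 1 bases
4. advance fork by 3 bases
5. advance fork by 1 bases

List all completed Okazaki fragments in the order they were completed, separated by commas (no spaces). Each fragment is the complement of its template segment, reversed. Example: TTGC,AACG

Step 1: advance 14 -> fork_pos = 0 + 14 = 14. Reached multiple(s) of 4: 4, 8, 12 -> fragments 1-3 completed (3 total).
Step 2: advance 5 -> fork_pos = 14 + 5 = 19. Reached multiple(s) of 4: 16 -> fragment 4 completed (4 total).
Step 3: advance 1 -> fork_pos = 19 + 1 = 20. Reached multiple(s) of 4: 20 -> fragment 5 completed (5 total).
Step 4: advance 3 -> fork_pos = 20 + 3 = 23. Next multiple of 4 is 24 (not reached); still 5 fragment(s).
Step 5: advance 1 -> fork_pos = 23 + 1 = 24. Reached multiple(s) of 4: 24 -> fragment 6 completed (6 total).
Final fork_pos = 24, so 6 fragment(s) are complete. Build each: template segment -> complement -> reverse.
Fragment 1: template[0:4] = TCTG -> complement AGAC -> reversed CAGA
Fragment 2: template[4:8] = TCAC -> complement AGTG -> reversed GTGA
Fragment 3: template[8:12] = TTTC -> complement AAAG -> reversed GAAA
Fragment 4: template[12:16] = GCCC -> complement CGGG -> reversed GGGC
Fragment 5: template[16:20] = CATA -> complement GTAT -> reversed TATG
Fragment 6: template[20:24] = ACCG -> complement TGGC -> reversed CGGT

Answer: CAGA,GTGA,GAAA,GGGC,TATG,CGGT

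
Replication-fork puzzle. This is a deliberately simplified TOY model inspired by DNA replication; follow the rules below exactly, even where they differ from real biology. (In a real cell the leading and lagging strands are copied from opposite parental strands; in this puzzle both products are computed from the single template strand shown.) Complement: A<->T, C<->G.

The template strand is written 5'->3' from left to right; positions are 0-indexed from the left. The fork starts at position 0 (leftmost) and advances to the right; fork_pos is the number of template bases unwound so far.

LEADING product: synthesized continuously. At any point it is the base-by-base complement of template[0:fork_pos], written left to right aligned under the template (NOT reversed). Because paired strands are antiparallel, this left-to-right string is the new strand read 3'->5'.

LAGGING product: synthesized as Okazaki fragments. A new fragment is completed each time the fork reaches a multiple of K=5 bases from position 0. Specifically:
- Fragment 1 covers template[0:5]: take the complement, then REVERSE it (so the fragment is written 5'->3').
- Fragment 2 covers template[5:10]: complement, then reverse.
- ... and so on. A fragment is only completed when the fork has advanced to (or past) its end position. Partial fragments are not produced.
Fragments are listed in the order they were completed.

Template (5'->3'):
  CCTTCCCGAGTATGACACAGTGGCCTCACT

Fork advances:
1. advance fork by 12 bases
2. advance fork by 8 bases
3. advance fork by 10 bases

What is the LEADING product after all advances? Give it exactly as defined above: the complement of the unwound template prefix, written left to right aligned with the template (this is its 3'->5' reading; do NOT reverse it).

Step 1: advance 12 -> fork_pos = 0 + 12 = 12.
Step 2: advance 8 -> fork_pos = 12 + 8 = 20.
Step 3: advance 10 -> fork_pos = 20 + 10 = 30.
Unwound prefix: template[0:30] = CCTTCCCGAGTATGACACAGTGGCCTCACT
Complement it base by base (A<->T, C<->G), keeping left-to-right order:
  [0:5] CCTTC -> GGAAG
  [5:10] CCGAG -> GGCTC
  [10:15] TATGA -> ATACT
  [15:20] CACAG -> GTGTC
  [20:25] TGGCC -> ACCGG
  [25:30] TCACT -> AGTGA
Concatenate: GGAAGGGCTCATACTGTGTCACCGGAGTGA (length 30; written aligned with the template, i.e. 3'->5').

Answer: GGAAGGGCTCATACTGTGTCACCGGAGTGA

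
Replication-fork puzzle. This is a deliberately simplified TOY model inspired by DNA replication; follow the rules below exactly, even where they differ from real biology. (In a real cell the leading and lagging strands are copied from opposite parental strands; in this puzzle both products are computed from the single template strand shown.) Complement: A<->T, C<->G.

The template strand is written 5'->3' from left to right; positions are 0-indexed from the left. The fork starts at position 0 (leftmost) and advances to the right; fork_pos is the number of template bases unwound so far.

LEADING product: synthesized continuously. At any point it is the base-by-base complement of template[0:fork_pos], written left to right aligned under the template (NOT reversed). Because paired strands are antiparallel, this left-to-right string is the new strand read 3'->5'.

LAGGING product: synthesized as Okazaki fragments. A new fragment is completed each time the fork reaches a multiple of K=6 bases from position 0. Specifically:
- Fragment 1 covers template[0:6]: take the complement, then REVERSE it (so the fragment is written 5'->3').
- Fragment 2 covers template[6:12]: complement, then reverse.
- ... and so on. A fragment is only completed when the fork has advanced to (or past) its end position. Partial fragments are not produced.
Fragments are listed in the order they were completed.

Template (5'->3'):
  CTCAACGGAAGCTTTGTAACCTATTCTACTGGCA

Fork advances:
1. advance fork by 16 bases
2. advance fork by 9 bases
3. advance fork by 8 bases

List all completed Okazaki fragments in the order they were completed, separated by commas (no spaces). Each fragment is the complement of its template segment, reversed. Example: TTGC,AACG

Answer: GTTGAG,GCTTCC,TACAAA,ATAGGT,AGTAGA

Derivation:
Step 1: advance 16 -> fork_pos = 0 + 16 = 16. Reached multiple(s) of 6: 6, 12 -> fragments 1-2 completed (2 total).
Step 2: advance 9 -> fork_pos = 16 + 9 = 25. Reached multiple(s) of 6: 18, 24 -> fragments 3-4 completed (4 total).
Step 3: advance 8 -> fork_pos = 25 + 8 = 33. Reached multiple(s) of 6: 30 -> fragment 5 completed (5 total).
Final fork_pos = 33, so 5 fragment(s) are complete. Build each: template segment -> complement -> reverse.
Fragment 1: template[0:6] = CTCAAC -> complement GAGTTG -> reversed GTTGAG
Fragment 2: template[6:12] = GGAAGC -> complement CCTTCG -> reversed GCTTCC
Fragment 3: template[12:18] = TTTGTA -> complement AAACAT -> reversed TACAAA
Fragment 4: template[18:24] = ACCTAT -> complement TGGATA -> reversed ATAGGT
Fragment 5: template[24:30] = TCTACT -> complement AGATGA -> reversed AGTAGA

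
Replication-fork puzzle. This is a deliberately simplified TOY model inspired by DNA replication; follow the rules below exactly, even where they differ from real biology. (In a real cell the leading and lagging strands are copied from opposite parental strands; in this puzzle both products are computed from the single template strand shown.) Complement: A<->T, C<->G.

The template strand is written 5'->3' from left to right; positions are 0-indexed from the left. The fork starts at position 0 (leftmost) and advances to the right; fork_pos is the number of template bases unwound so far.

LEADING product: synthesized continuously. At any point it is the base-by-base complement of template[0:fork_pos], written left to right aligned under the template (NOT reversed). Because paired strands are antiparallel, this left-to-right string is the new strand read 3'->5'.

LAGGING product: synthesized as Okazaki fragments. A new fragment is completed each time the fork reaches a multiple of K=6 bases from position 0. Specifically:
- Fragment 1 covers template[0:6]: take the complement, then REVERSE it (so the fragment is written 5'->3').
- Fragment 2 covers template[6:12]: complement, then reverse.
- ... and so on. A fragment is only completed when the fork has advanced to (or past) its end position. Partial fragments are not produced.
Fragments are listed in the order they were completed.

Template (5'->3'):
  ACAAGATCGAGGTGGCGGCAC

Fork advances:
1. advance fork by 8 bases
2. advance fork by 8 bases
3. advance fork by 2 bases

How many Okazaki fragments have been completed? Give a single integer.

Answer: 3

Derivation:
Step 1: advance 8 -> fork_pos = 0 + 8 = 8. Reached multiple(s) of 6: 6 -> fragment 1 completed (1 total).
Step 2: advance 8 -> fork_pos = 8 + 8 = 16. Reached multiple(s) of 6: 12 -> fragment 2 completed (2 total).
Step 3: advance 2 -> fork_pos = 16 + 2 = 18. Reached multiple(s) of 6: 18 -> fragment 3 completed (3 total).
Check: final fork_pos = 18; the multiples of 6 that are <= 18 are 6..18 -> 18 // 6 = 3 completed fragment(s).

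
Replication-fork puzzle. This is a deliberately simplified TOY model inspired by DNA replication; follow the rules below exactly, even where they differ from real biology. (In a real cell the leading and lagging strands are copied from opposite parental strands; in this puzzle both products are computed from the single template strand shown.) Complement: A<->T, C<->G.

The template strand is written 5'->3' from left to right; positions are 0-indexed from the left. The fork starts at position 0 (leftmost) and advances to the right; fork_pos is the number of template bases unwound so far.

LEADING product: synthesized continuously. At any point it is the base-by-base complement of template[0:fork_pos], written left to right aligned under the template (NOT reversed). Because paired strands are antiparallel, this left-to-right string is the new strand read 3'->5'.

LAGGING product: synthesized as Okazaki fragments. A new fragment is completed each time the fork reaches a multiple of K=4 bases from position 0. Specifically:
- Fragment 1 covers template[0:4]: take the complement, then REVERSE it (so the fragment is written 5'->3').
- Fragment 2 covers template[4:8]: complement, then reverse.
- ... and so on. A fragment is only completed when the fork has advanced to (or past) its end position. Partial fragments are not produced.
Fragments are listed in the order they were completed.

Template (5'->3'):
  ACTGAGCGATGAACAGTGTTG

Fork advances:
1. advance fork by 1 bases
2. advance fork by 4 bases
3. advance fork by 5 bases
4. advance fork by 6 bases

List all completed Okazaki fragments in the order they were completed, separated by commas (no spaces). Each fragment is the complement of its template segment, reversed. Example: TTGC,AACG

Step 1: advance 1 -> fork_pos = 0 + 1 = 1. Next multiple of 4 is 4 (not reached); still 0 fragment(s).
Step 2: advance 4 -> fork_pos = 1 + 4 = 5. Reached multiple(s) of 4: 4 -> fragment 1 completed (1 total).
Step 3: advance 5 -> fork_pos = 5 + 5 = 10. Reached multiple(s) of 4: 8 -> fragment 2 completed (2 total).
Step 4: advance 6 -> fork_pos = 10 + 6 = 16. Reached multiple(s) of 4: 12, 16 -> fragments 3-4 completed (4 total).
Final fork_pos = 16, so 4 fragment(s) are complete. Build each: template segment -> complement -> reverse.
Fragment 1: template[0:4] = ACTG -> complement TGAC -> reversed CAGT
Fragment 2: template[4:8] = AGCG -> complement TCGC -> reversed CGCT
Fragment 3: template[8:12] = ATGA -> complement TACT -> reversed TCAT
Fragment 4: template[12:16] = ACAG -> complement TGTC -> reversed CTGT

Answer: CAGT,CGCT,TCAT,CTGT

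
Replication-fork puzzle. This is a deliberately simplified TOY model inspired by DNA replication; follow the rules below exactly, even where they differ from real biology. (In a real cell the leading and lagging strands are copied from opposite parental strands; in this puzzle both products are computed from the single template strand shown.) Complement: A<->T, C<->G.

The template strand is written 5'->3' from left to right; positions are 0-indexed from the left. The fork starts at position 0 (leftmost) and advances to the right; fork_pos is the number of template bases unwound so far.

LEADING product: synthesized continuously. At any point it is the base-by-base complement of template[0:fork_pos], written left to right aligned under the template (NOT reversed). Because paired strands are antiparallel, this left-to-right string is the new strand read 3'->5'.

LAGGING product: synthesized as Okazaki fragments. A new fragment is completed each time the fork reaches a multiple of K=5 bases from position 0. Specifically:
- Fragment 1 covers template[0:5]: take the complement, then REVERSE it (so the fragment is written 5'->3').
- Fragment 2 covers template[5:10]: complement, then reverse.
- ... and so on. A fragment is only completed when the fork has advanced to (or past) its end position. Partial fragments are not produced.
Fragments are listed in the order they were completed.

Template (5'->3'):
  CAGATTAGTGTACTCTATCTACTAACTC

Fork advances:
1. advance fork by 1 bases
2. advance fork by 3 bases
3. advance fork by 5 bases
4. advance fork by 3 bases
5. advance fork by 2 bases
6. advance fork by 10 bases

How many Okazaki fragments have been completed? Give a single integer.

Answer: 4

Derivation:
Step 1: advance 1 -> fork_pos = 0 + 1 = 1. Next multiple of 5 is 5 (not reached); still 0 fragment(s).
Step 2: advance 3 -> fork_pos = 1 + 3 = 4. Next multiple of 5 is 5 (not reached); still 0 fragment(s).
Step 3: advance 5 -> fork_pos = 4 + 5 = 9. Reached multiple(s) of 5: 5 -> fragment 1 completed (1 total).
Step 4: advance 3 -> fork_pos = 9 + 3 = 12. Reached multiple(s) of 5: 10 -> fragment 2 completed (2 total).
Step 5: advance 2 -> fork_pos = 12 + 2 = 14. Next multiple of 5 is 15 (not reached); still 2 fragment(s).
Step 6: advance 10 -> fork_pos = 14 + 10 = 24. Reached multiple(s) of 5: 15, 20 -> fragments 3-4 completed (4 total).
Check: final fork_pos = 24; the multiples of 5 that are <= 24 are 5..20 -> 24 // 5 = 4 completed fragment(s).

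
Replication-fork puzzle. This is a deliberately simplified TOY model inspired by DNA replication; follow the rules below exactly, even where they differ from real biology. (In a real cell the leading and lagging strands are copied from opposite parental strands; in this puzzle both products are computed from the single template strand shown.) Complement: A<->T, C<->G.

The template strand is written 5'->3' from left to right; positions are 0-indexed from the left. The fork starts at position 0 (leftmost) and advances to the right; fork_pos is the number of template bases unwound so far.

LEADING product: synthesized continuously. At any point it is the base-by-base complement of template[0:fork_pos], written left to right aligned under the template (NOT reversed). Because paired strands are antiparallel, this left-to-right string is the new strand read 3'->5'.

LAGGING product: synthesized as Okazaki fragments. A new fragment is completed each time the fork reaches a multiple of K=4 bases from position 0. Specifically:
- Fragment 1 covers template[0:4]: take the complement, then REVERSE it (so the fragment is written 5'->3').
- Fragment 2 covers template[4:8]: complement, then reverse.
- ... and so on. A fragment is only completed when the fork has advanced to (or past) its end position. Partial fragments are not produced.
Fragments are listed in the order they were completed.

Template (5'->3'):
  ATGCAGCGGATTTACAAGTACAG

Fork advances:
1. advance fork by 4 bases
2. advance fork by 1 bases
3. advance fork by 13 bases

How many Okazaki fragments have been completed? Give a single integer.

Answer: 4

Derivation:
Step 1: advance 4 -> fork_pos = 0 + 4 = 4. Reached multiple(s) of 4: 4 -> fragment 1 completed (1 total).
Step 2: advance 1 -> fork_pos = 4 + 1 = 5. Next multiple of 4 is 8 (not reached); still 1 fragment(s).
Step 3: advance 13 -> fork_pos = 5 + 13 = 18. Reached multiple(s) of 4: 8, 12, 16 -> fragments 2-4 completed (4 total).
Check: final fork_pos = 18; the multiples of 4 that are <= 18 are 4..16 -> 18 // 4 = 4 completed fragment(s).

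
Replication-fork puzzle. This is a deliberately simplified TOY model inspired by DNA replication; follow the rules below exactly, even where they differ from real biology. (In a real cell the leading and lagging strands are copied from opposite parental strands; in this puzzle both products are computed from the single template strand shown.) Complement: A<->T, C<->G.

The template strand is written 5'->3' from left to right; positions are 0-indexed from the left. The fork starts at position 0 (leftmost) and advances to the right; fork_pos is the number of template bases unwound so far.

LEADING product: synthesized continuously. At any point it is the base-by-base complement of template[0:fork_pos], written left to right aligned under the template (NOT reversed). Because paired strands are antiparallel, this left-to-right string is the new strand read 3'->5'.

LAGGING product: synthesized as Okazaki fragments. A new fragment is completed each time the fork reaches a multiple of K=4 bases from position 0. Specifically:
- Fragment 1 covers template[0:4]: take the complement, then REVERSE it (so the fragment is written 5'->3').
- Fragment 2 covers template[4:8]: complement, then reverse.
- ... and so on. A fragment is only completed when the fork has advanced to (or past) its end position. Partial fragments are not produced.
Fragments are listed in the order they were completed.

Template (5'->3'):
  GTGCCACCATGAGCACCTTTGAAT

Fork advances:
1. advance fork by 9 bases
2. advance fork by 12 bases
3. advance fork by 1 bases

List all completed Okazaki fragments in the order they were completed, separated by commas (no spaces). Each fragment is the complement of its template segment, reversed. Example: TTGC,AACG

Step 1: advance 9 -> fork_pos = 0 + 9 = 9. Reached multiple(s) of 4: 4, 8 -> fragments 1-2 completed (2 total).
Step 2: advance 12 -> fork_pos = 9 + 12 = 21. Reached multiple(s) of 4: 12, 16, 20 -> fragments 3-5 completed (5 total).
Step 3: advance 1 -> fork_pos = 21 + 1 = 22. Next multiple of 4 is 24 (not reached); still 5 fragment(s).
Final fork_pos = 22, so 5 fragment(s) are complete. Build each: template segment -> complement -> reverse.
Fragment 1: template[0:4] = GTGC -> complement CACG -> reversed GCAC
Fragment 2: template[4:8] = CACC -> complement GTGG -> reversed GGTG
Fragment 3: template[8:12] = ATGA -> complement TACT -> reversed TCAT
Fragment 4: template[12:16] = GCAC -> complement CGTG -> reversed GTGC
Fragment 5: template[16:20] = CTTT -> complement GAAA -> reversed AAAG

Answer: GCAC,GGTG,TCAT,GTGC,AAAG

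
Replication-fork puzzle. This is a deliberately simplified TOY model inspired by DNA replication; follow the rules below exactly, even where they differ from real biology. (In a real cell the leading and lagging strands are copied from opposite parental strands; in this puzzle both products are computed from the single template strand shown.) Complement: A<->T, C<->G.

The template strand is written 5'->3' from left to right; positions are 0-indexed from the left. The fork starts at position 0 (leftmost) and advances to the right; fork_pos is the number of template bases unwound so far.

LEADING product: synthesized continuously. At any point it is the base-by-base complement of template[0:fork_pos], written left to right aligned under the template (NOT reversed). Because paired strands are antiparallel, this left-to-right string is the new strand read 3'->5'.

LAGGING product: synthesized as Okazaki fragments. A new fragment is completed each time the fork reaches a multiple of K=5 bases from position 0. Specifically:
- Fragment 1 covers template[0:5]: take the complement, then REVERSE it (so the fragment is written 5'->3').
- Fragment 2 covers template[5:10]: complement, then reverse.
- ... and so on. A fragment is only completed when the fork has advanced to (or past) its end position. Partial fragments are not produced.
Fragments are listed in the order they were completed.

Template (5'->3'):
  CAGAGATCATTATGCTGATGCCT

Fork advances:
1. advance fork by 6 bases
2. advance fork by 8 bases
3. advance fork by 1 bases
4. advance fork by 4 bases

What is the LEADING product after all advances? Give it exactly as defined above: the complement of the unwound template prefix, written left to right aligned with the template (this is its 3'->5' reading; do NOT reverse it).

Step 1: advance 6 -> fork_pos = 0 + 6 = 6.
Step 2: advance 8 -> fork_pos = 6 + 8 = 14.
Step 3: advance 1 -> fork_pos = 14 + 1 = 15.
Step 4: advance 4 -> fork_pos = 15 + 4 = 19.
Unwound prefix: template[0:19] = CAGAGATCATTATGCTGAT
Complement it base by base (A<->T, C<->G), keeping left-to-right order:
  [0:5] CAGAG -> GTCTC
  [5:10] ATCAT -> TAGTA
  [10:15] TATGC -> ATACG
  [15:19] TGAT -> ACTA
Concatenate: GTCTCTAGTAATACGACTA (length 19; written aligned with the template, i.e. 3'->5').

Answer: GTCTCTAGTAATACGACTA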